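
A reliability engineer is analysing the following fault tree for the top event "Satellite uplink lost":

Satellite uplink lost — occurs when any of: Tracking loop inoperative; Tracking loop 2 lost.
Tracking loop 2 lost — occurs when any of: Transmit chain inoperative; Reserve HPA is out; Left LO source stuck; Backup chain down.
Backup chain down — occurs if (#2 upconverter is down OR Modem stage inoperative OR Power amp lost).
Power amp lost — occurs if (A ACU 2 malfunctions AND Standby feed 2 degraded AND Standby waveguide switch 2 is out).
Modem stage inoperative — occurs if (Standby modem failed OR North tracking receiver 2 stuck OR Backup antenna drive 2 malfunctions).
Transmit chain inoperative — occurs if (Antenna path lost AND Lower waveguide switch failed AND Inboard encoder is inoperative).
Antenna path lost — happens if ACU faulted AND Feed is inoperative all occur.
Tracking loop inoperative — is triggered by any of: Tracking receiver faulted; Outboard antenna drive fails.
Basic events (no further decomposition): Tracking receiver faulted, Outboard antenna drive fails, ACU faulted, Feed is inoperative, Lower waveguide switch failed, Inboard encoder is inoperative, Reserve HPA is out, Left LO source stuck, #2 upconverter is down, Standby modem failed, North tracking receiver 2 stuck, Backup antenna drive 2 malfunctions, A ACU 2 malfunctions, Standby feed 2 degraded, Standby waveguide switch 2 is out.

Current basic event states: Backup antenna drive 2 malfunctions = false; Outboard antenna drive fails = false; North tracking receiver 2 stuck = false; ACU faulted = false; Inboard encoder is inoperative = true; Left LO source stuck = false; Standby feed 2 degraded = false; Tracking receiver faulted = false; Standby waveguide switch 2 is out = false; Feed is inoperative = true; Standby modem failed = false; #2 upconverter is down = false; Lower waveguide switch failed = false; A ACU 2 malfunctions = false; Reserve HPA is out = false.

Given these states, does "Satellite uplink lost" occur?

No

Tracking loop inoperative [OR]: Tracking receiver faulted=not, Outboard antenna drive fails=not → no input occurs → does not occur.
Antenna path lost [AND]: ACU faulted=not, Feed is inoperative=occurs → not all inputs occur → does not occur.
Transmit chain inoperative [AND]: Antenna path lost=not, Lower waveguide switch failed=not, Inboard encoder is inoperative=occurs → not all inputs occur → does not occur.
Modem stage inoperative [OR]: Standby modem failed=not, North tracking receiver 2 stuck=not, Backup antenna drive 2 malfunctions=not → no input occurs → does not occur.
Power amp lost [AND]: A ACU 2 malfunctions=not, Standby feed 2 degraded=not, Standby waveguide switch 2 is out=not → not all inputs occur → does not occur.
Backup chain down [OR]: #2 upconverter is down=not, Modem stage inoperative=not, Power amp lost=not → no input occurs → does not occur.
Tracking loop 2 lost [OR]: Transmit chain inoperative=not, Reserve HPA is out=not, Left LO source stuck=not, Backup chain down=not → no input occurs → does not occur.
Satellite uplink lost [OR]: Tracking loop inoperative=not, Tracking loop 2 lost=not → no input occurs → does not occur.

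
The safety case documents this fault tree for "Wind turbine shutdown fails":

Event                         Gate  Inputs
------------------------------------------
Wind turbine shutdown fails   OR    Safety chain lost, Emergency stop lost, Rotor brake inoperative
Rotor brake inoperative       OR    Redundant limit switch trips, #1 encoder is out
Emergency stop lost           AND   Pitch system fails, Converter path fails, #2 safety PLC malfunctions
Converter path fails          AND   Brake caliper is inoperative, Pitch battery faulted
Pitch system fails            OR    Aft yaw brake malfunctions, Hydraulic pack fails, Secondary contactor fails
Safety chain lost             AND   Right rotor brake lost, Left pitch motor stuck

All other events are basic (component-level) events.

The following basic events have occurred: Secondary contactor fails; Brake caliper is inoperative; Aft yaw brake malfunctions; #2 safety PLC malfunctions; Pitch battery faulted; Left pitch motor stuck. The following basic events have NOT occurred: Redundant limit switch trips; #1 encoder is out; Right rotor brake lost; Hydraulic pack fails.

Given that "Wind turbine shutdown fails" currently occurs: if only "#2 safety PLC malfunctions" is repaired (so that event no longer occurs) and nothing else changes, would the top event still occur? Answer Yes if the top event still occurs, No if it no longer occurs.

No

Counterfactual: set "#2 safety PLC malfunctions" to not occurred.
Safety chain lost [AND]: Right rotor brake lost=not, Left pitch motor stuck=occurs → not all inputs occur → does not occur.
Pitch system fails [OR]: Aft yaw brake malfunctions=occurs, Hydraulic pack fails=not, Secondary contactor fails=occurs → at least one input occurs → occurs.
Converter path fails [AND]: Brake caliper is inoperative=occurs, Pitch battery faulted=occurs → all inputs occur → occurs.
Emergency stop lost [AND]: Pitch system fails=occurs, Converter path fails=occurs, #2 safety PLC malfunctions=not → not all inputs occur → does not occur.
Rotor brake inoperative [OR]: Redundant limit switch trips=not, #1 encoder is out=not → no input occurs → does not occur.
Wind turbine shutdown fails [OR]: Safety chain lost=not, Emergency stop lost=not, Rotor brake inoperative=not → no input occurs → does not occur.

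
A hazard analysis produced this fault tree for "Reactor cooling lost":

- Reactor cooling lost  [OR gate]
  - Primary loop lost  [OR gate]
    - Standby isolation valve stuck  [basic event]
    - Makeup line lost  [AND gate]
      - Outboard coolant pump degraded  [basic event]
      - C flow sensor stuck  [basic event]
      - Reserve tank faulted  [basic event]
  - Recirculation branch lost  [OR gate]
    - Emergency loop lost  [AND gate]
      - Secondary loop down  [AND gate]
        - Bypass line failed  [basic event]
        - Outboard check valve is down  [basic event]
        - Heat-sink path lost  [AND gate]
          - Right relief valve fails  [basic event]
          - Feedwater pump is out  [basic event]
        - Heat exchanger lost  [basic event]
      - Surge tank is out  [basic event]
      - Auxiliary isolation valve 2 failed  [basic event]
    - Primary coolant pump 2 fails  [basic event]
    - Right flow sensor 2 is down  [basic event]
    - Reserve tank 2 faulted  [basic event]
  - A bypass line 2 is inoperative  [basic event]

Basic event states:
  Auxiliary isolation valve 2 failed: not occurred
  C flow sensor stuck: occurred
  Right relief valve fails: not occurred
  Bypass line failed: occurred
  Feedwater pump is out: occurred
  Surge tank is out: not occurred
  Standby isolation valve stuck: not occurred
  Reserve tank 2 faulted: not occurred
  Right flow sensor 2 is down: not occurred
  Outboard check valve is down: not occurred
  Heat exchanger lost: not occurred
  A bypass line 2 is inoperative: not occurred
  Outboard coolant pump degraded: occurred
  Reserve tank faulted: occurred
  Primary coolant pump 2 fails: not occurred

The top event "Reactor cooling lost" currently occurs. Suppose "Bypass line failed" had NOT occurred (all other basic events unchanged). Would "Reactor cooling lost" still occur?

Counterfactual: set "Bypass line failed" to not occurred.
Makeup line lost [AND]: Outboard coolant pump degraded=occurs, C flow sensor stuck=occurs, Reserve tank faulted=occurs → all inputs occur → occurs.
Primary loop lost [OR]: Standby isolation valve stuck=not, Makeup line lost=occurs → at least one input occurs → occurs.
Heat-sink path lost [AND]: Right relief valve fails=not, Feedwater pump is out=occurs → not all inputs occur → does not occur.
Secondary loop down [AND]: Bypass line failed=not, Outboard check valve is down=not, Heat-sink path lost=not, Heat exchanger lost=not → not all inputs occur → does not occur.
Emergency loop lost [AND]: Secondary loop down=not, Surge tank is out=not, Auxiliary isolation valve 2 failed=not → not all inputs occur → does not occur.
Recirculation branch lost [OR]: Emergency loop lost=not, Primary coolant pump 2 fails=not, Right flow sensor 2 is down=not, Reserve tank 2 faulted=not → no input occurs → does not occur.
Reactor cooling lost [OR]: Primary loop lost=occurs, Recirculation branch lost=not, A bypass line 2 is inoperative=not → at least one input occurs → occurs.

Yes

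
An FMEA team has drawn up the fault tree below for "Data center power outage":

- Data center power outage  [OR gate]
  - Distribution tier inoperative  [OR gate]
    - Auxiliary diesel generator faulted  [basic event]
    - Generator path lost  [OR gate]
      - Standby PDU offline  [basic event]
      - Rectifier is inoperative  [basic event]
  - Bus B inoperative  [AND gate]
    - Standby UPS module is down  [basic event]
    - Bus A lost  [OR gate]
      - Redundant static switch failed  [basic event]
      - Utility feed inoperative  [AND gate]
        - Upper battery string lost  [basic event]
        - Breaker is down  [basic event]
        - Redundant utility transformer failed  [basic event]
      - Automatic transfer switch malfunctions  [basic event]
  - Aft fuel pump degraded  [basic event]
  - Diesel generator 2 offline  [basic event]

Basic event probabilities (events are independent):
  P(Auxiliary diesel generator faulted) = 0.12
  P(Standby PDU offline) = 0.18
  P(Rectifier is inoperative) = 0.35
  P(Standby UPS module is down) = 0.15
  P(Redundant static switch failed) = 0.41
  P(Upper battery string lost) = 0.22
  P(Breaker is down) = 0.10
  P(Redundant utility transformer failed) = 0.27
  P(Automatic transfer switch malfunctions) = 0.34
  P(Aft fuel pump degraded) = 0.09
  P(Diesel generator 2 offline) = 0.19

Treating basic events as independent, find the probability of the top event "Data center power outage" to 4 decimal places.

P(Generator path lost) [OR] = 1 − (1−0.18) × (1−0.35) = 0.467000
P(Distribution tier inoperative) [OR] = 1 − (1−0.12) × (1−0.467000) = 0.530960
P(Utility feed inoperative) [AND] = 0.22 × 0.10 × 0.27 = 0.005940
P(Bus A lost) [OR] = 1 − (1−0.41) × (1−0.005940) × (1−0.34) = 0.612913
P(Bus B inoperative) [AND] = 0.15 × 0.612913 = 0.091937
P(Data center power outage) [OR] = 1 − (1−0.530960) × (1−0.091937) × (1−0.09) × (1−0.19) = 0.686056
Rounded to 4 decimal places: P(Data center power outage) ≈ 0.6861.

0.6861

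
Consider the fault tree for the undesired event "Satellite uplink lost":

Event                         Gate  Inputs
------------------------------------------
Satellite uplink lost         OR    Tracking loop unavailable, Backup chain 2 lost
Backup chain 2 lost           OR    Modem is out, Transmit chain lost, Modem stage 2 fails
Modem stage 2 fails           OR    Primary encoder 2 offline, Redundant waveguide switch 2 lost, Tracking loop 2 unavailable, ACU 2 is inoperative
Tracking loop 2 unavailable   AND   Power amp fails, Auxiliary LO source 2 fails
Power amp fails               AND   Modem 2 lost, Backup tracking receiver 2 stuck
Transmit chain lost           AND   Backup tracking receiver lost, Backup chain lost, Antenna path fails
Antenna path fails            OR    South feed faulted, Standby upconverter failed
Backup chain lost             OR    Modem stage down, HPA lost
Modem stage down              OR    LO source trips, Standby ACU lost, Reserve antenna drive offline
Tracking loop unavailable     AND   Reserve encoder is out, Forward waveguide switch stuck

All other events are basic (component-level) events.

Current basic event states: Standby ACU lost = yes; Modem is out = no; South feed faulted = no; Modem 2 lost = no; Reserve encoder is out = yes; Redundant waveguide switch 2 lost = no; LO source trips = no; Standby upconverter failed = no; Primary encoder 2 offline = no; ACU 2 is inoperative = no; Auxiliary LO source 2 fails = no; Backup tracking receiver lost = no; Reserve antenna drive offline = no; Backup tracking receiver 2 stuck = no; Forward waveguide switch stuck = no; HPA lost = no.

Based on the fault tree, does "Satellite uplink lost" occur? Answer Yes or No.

No

Tracking loop unavailable [AND]: Reserve encoder is out=occurs, Forward waveguide switch stuck=not → not all inputs occur → does not occur.
Modem stage down [OR]: LO source trips=not, Standby ACU lost=occurs, Reserve antenna drive offline=not → at least one input occurs → occurs.
Backup chain lost [OR]: Modem stage down=occurs, HPA lost=not → at least one input occurs → occurs.
Antenna path fails [OR]: South feed faulted=not, Standby upconverter failed=not → no input occurs → does not occur.
Transmit chain lost [AND]: Backup tracking receiver lost=not, Backup chain lost=occurs, Antenna path fails=not → not all inputs occur → does not occur.
Power amp fails [AND]: Modem 2 lost=not, Backup tracking receiver 2 stuck=not → not all inputs occur → does not occur.
Tracking loop 2 unavailable [AND]: Power amp fails=not, Auxiliary LO source 2 fails=not → not all inputs occur → does not occur.
Modem stage 2 fails [OR]: Primary encoder 2 offline=not, Redundant waveguide switch 2 lost=not, Tracking loop 2 unavailable=not, ACU 2 is inoperative=not → no input occurs → does not occur.
Backup chain 2 lost [OR]: Modem is out=not, Transmit chain lost=not, Modem stage 2 fails=not → no input occurs → does not occur.
Satellite uplink lost [OR]: Tracking loop unavailable=not, Backup chain 2 lost=not → no input occurs → does not occur.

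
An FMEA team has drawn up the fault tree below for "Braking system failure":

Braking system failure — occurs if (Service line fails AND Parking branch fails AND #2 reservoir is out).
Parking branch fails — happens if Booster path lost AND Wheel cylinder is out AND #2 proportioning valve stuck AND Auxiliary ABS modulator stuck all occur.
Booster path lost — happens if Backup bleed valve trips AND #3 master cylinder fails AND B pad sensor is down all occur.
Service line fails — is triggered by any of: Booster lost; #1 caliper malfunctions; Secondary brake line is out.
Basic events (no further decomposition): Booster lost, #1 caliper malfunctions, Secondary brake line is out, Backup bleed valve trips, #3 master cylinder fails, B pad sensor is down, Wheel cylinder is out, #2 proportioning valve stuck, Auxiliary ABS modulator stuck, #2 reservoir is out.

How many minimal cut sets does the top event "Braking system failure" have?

Service line fails [OR]: union of children's cut sets → 3 cut set(s).
Booster path lost [AND]: one cut set from each child combined → 1 × 1 × 1 = 1 cut set(s).
Parking branch fails [AND]: one cut set from each child combined → 1 × 1 × 1 × 1 = 1 cut set(s).
Braking system failure [AND]: one cut set from each child combined → 3 × 1 × 1 = 3 cut set(s).
Minimal cut sets: {#2 proportioning valve stuck, #2 reservoir is out, #3 master cylinder fails, Auxiliary ABS modulator stuck, B pad sensor is down, Backup bleed valve trips, Booster lost, Wheel cylinder is out}; {#1 caliper malfunctions, #2 proportioning valve stuck, #2 reservoir is out, #3 master cylinder fails, Auxiliary ABS modulator stuck, B pad sensor is down, Backup bleed valve trips, Wheel cylinder is out}; {#2 proportioning valve stuck, #2 reservoir is out, #3 master cylinder fails, Auxiliary ABS modulator stuck, B pad sensor is down, Backup bleed valve trips, Secondary brake line is out, Wheel cylinder is out}.

3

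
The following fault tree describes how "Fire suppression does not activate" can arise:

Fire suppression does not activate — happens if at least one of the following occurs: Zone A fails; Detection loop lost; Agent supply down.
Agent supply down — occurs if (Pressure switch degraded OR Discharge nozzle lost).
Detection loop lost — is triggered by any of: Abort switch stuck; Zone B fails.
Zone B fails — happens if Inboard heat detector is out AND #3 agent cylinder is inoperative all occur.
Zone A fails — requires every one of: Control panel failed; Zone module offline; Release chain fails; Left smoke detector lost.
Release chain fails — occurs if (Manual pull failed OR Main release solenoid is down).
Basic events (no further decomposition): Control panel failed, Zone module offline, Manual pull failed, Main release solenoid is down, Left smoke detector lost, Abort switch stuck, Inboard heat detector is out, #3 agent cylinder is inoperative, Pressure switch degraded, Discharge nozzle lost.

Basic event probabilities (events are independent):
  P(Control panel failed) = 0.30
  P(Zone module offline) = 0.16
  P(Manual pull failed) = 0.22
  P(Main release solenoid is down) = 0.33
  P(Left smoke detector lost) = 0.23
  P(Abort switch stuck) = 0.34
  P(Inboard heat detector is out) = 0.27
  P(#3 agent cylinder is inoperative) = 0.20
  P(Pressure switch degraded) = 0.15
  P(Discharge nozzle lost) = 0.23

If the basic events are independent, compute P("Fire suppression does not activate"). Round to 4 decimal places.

0.5935

P(Release chain fails) [OR] = 1 − (1−0.22) × (1−0.33) = 0.477400
P(Zone A fails) [AND] = 0.30 × 0.16 × 0.477400 × 0.23 = 0.005270
P(Zone B fails) [AND] = 0.27 × 0.20 = 0.054000
P(Detection loop lost) [OR] = 1 − (1−0.34) × (1−0.054000) = 0.375640
P(Agent supply down) [OR] = 1 − (1−0.15) × (1−0.23) = 0.345500
P(Fire suppression does not activate) [OR] = 1 − (1−0.005270) × (1−0.375640) × (1−0.345500) = 0.593510
Rounded to 4 decimal places: P(Fire suppression does not activate) ≈ 0.5935.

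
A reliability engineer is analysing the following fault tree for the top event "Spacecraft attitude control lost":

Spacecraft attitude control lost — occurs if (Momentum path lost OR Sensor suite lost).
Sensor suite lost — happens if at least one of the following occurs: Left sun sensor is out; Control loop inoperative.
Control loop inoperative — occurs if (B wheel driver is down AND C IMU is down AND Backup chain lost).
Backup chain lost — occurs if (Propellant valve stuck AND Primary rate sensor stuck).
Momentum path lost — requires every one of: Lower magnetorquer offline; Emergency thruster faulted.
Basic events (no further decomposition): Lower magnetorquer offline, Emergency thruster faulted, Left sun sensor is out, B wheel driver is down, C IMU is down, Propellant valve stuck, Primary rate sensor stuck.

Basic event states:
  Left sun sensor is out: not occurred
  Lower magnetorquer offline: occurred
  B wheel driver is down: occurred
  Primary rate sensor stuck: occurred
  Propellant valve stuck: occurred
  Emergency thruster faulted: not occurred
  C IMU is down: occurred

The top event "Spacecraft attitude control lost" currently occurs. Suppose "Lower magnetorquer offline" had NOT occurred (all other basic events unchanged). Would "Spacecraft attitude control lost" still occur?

Yes

Counterfactual: set "Lower magnetorquer offline" to not occurred.
Momentum path lost [AND]: Lower magnetorquer offline=not, Emergency thruster faulted=not → not all inputs occur → does not occur.
Backup chain lost [AND]: Propellant valve stuck=occurs, Primary rate sensor stuck=occurs → all inputs occur → occurs.
Control loop inoperative [AND]: B wheel driver is down=occurs, C IMU is down=occurs, Backup chain lost=occurs → all inputs occur → occurs.
Sensor suite lost [OR]: Left sun sensor is out=not, Control loop inoperative=occurs → at least one input occurs → occurs.
Spacecraft attitude control lost [OR]: Momentum path lost=not, Sensor suite lost=occurs → at least one input occurs → occurs.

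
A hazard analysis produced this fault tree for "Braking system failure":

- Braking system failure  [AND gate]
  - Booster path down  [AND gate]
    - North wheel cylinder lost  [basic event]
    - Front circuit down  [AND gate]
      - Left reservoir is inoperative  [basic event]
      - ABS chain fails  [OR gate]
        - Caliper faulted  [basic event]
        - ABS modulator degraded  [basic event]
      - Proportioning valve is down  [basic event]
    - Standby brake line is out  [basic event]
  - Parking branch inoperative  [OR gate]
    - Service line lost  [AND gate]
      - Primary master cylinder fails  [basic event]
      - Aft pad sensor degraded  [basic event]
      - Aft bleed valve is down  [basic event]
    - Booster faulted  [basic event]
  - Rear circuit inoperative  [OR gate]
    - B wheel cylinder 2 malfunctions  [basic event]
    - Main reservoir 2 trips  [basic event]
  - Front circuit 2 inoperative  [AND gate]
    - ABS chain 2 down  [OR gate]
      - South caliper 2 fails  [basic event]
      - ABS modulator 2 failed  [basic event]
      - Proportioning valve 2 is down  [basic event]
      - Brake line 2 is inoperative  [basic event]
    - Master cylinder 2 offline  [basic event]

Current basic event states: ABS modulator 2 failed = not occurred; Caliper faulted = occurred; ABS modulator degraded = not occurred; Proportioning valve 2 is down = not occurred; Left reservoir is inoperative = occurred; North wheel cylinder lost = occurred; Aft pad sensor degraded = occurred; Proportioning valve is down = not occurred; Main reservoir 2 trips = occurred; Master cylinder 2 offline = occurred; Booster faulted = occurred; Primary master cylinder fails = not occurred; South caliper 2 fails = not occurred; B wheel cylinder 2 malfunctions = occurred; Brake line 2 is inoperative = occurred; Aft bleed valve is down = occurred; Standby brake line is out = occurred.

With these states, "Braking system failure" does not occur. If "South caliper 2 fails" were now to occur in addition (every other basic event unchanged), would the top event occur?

No

Counterfactual: set "South caliper 2 fails" to occurred.
ABS chain fails [OR]: Caliper faulted=occurs, ABS modulator degraded=not → at least one input occurs → occurs.
Front circuit down [AND]: Left reservoir is inoperative=occurs, ABS chain fails=occurs, Proportioning valve is down=not → not all inputs occur → does not occur.
Booster path down [AND]: North wheel cylinder lost=occurs, Front circuit down=not, Standby brake line is out=occurs → not all inputs occur → does not occur.
Service line lost [AND]: Primary master cylinder fails=not, Aft pad sensor degraded=occurs, Aft bleed valve is down=occurs → not all inputs occur → does not occur.
Parking branch inoperative [OR]: Service line lost=not, Booster faulted=occurs → at least one input occurs → occurs.
Rear circuit inoperative [OR]: B wheel cylinder 2 malfunctions=occurs, Main reservoir 2 trips=occurs → at least one input occurs → occurs.
ABS chain 2 down [OR]: South caliper 2 fails=occurs, ABS modulator 2 failed=not, Proportioning valve 2 is down=not, Brake line 2 is inoperative=occurs → at least one input occurs → occurs.
Front circuit 2 inoperative [AND]: ABS chain 2 down=occurs, Master cylinder 2 offline=occurs → all inputs occur → occurs.
Braking system failure [AND]: Booster path down=not, Parking branch inoperative=occurs, Rear circuit inoperative=occurs, Front circuit 2 inoperative=occurs → not all inputs occur → does not occur.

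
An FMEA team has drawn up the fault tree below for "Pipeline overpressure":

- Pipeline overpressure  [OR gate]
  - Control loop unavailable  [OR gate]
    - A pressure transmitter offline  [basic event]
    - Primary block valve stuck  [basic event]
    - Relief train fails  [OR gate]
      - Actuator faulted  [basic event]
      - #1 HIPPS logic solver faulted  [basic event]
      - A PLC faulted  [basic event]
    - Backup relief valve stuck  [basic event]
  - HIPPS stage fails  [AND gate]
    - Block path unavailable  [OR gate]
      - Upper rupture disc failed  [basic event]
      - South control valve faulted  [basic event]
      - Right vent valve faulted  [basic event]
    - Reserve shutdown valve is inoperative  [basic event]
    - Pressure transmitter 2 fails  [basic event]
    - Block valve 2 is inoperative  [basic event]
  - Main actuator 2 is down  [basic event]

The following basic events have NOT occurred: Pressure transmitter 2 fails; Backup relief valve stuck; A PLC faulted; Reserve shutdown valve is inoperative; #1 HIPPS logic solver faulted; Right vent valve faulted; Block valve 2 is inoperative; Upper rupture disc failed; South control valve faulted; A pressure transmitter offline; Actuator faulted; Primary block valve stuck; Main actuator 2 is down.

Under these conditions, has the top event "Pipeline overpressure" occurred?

No

Relief train fails [OR]: Actuator faulted=not, #1 HIPPS logic solver faulted=not, A PLC faulted=not → no input occurs → does not occur.
Control loop unavailable [OR]: A pressure transmitter offline=not, Primary block valve stuck=not, Relief train fails=not, Backup relief valve stuck=not → no input occurs → does not occur.
Block path unavailable [OR]: Upper rupture disc failed=not, South control valve faulted=not, Right vent valve faulted=not → no input occurs → does not occur.
HIPPS stage fails [AND]: Block path unavailable=not, Reserve shutdown valve is inoperative=not, Pressure transmitter 2 fails=not, Block valve 2 is inoperative=not → not all inputs occur → does not occur.
Pipeline overpressure [OR]: Control loop unavailable=not, HIPPS stage fails=not, Main actuator 2 is down=not → no input occurs → does not occur.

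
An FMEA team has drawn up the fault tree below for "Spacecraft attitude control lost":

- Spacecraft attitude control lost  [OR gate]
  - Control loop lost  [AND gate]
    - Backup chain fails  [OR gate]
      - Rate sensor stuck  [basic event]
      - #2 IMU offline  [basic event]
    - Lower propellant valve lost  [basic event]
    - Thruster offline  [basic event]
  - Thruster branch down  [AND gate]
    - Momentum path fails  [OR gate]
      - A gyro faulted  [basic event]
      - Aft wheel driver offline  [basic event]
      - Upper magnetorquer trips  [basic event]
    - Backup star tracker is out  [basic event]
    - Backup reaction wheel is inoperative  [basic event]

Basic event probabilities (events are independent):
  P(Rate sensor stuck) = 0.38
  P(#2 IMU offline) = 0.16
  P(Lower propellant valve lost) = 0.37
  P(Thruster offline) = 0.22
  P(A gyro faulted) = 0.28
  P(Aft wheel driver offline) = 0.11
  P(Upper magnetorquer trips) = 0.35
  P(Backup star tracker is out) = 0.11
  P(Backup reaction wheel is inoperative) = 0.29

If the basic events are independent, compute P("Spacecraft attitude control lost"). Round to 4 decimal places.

0.0569

P(Backup chain fails) [OR] = 1 − (1−0.38) × (1−0.16) = 0.479200
P(Control loop lost) [AND] = 0.479200 × 0.37 × 0.22 = 0.039007
P(Momentum path fails) [OR] = 1 − (1−0.28) × (1−0.11) × (1−0.35) = 0.583480
P(Thruster branch down) [AND] = 0.583480 × 0.11 × 0.29 = 0.018613
P(Spacecraft attitude control lost) [OR] = 1 − (1−0.039007) × (1−0.018613) = 0.056894
Rounded to 4 decimal places: P(Spacecraft attitude control lost) ≈ 0.0569.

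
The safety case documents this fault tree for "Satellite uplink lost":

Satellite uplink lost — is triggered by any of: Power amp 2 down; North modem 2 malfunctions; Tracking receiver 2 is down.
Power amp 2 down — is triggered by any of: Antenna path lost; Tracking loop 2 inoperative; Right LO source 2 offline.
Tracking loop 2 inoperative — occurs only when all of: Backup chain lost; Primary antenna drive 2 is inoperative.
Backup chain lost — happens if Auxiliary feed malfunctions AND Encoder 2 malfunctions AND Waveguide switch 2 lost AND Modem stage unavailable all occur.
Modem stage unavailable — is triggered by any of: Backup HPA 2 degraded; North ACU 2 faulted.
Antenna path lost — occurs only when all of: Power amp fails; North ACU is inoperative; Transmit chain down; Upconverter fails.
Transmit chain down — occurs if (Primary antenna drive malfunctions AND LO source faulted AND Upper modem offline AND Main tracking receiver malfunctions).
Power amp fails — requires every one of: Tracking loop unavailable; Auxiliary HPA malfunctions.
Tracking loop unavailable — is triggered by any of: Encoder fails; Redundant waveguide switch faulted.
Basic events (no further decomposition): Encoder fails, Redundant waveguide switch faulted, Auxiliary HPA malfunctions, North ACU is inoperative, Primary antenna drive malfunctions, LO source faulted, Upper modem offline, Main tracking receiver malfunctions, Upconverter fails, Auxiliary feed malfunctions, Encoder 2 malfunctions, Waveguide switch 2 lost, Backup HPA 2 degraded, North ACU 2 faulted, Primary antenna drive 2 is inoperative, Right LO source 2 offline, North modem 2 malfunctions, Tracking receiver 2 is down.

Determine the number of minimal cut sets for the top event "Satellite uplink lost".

7

Tracking loop unavailable [OR]: union of children's cut sets → 2 cut set(s).
Power amp fails [AND]: one cut set from each child combined → 2 × 1 = 2 cut set(s).
Transmit chain down [AND]: one cut set from each child combined → 1 × 1 × 1 × 1 = 1 cut set(s).
Antenna path lost [AND]: one cut set from each child combined → 2 × 1 × 1 × 1 = 2 cut set(s).
Modem stage unavailable [OR]: union of children's cut sets → 2 cut set(s).
Backup chain lost [AND]: one cut set from each child combined → 1 × 1 × 1 × 2 = 2 cut set(s).
Tracking loop 2 inoperative [AND]: one cut set from each child combined → 2 × 1 = 2 cut set(s).
Power amp 2 down [OR]: union of children's cut sets → 5 cut set(s).
Satellite uplink lost [OR]: union of children's cut sets → 7 cut set(s).
Minimal cut sets: {Auxiliary HPA malfunctions, Encoder fails, LO source faulted, Main tracking receiver malfunctions, North ACU is inoperative, Primary antenna drive malfunctions, Upconverter fails, Upper modem offline}; {Auxiliary HPA malfunctions, LO source faulted, Main tracking receiver malfunctions, North ACU is inoperative, Primary antenna drive malfunctions, Redundant waveguide switch faulted, Upconverter fails, Upper modem offline}; {Auxiliary feed malfunctions, Backup HPA 2 degraded, Encoder 2 malfunctions, Primary antenna drive 2 is inoperative, Waveguide switch 2 lost}; {Auxiliary feed malfunctions, Encoder 2 malfunctions, North ACU 2 faulted, Primary antenna drive 2 is inoperative, Waveguide switch 2 lost}; {Right LO source 2 offline}; {North modem 2 malfunctions}; {Tracking receiver 2 is down}.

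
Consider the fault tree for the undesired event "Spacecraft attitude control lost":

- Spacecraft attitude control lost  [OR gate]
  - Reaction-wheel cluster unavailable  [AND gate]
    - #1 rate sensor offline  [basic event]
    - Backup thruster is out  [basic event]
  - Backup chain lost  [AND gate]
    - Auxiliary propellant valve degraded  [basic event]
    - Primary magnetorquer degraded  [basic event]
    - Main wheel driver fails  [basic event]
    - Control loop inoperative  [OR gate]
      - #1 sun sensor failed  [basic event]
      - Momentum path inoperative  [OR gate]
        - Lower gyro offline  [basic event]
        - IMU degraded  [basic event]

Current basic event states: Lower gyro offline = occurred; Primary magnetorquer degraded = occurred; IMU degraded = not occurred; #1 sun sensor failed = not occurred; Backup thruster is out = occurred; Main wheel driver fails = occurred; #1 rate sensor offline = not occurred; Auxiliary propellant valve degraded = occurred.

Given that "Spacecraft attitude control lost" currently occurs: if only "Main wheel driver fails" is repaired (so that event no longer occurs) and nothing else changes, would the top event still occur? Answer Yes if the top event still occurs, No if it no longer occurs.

No

Counterfactual: set "Main wheel driver fails" to not occurred.
Reaction-wheel cluster unavailable [AND]: #1 rate sensor offline=not, Backup thruster is out=occurs → not all inputs occur → does not occur.
Momentum path inoperative [OR]: Lower gyro offline=occurs, IMU degraded=not → at least one input occurs → occurs.
Control loop inoperative [OR]: #1 sun sensor failed=not, Momentum path inoperative=occurs → at least one input occurs → occurs.
Backup chain lost [AND]: Auxiliary propellant valve degraded=occurs, Primary magnetorquer degraded=occurs, Main wheel driver fails=not, Control loop inoperative=occurs → not all inputs occur → does not occur.
Spacecraft attitude control lost [OR]: Reaction-wheel cluster unavailable=not, Backup chain lost=not → no input occurs → does not occur.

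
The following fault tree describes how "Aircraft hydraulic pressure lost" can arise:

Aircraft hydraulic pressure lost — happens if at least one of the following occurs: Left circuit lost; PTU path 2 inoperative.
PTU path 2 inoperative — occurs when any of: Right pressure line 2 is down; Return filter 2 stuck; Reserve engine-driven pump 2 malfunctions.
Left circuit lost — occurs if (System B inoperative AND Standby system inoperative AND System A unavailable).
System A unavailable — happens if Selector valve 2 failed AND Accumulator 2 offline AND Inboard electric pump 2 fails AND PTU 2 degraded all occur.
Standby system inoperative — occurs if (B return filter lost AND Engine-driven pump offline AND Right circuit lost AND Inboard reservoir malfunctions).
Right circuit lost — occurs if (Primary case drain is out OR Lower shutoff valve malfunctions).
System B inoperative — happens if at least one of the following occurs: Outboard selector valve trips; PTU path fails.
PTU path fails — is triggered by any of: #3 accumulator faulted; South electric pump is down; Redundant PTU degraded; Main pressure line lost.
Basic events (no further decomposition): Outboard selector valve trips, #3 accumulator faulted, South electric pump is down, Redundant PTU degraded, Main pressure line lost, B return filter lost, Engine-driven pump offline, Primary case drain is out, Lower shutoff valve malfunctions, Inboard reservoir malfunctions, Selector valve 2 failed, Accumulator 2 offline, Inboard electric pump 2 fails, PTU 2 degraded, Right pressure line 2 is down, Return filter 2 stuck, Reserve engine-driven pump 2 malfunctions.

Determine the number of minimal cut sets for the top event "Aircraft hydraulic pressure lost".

13

PTU path fails [OR]: union of children's cut sets → 4 cut set(s).
System B inoperative [OR]: union of children's cut sets → 5 cut set(s).
Right circuit lost [OR]: union of children's cut sets → 2 cut set(s).
Standby system inoperative [AND]: one cut set from each child combined → 1 × 1 × 2 × 1 = 2 cut set(s).
System A unavailable [AND]: one cut set from each child combined → 1 × 1 × 1 × 1 = 1 cut set(s).
Left circuit lost [AND]: one cut set from each child combined → 5 × 2 × 1 = 10 cut set(s).
PTU path 2 inoperative [OR]: union of children's cut sets → 3 cut set(s).
Aircraft hydraulic pressure lost [OR]: union of children's cut sets → 13 cut set(s).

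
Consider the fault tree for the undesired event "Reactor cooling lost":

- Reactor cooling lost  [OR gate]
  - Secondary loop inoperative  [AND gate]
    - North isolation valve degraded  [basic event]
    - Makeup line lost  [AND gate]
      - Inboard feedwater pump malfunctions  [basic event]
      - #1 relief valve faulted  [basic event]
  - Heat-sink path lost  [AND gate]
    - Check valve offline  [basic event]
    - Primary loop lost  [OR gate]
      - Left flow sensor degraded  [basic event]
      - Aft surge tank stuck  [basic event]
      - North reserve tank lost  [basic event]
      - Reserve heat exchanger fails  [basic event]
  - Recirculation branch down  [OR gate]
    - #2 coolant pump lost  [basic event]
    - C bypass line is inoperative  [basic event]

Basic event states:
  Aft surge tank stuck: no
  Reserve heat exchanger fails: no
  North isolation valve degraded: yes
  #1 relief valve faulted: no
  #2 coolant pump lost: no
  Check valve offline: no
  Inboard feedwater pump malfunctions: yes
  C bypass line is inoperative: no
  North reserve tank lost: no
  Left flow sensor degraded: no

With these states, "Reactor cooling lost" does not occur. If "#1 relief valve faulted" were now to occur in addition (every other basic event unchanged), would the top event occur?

Counterfactual: set "#1 relief valve faulted" to occurred.
Makeup line lost [AND]: Inboard feedwater pump malfunctions=occurs, #1 relief valve faulted=occurs → all inputs occur → occurs.
Secondary loop inoperative [AND]: North isolation valve degraded=occurs, Makeup line lost=occurs → all inputs occur → occurs.
Primary loop lost [OR]: Left flow sensor degraded=not, Aft surge tank stuck=not, North reserve tank lost=not, Reserve heat exchanger fails=not → no input occurs → does not occur.
Heat-sink path lost [AND]: Check valve offline=not, Primary loop lost=not → not all inputs occur → does not occur.
Recirculation branch down [OR]: #2 coolant pump lost=not, C bypass line is inoperative=not → no input occurs → does not occur.
Reactor cooling lost [OR]: Secondary loop inoperative=occurs, Heat-sink path lost=not, Recirculation branch down=not → at least one input occurs → occurs.

Yes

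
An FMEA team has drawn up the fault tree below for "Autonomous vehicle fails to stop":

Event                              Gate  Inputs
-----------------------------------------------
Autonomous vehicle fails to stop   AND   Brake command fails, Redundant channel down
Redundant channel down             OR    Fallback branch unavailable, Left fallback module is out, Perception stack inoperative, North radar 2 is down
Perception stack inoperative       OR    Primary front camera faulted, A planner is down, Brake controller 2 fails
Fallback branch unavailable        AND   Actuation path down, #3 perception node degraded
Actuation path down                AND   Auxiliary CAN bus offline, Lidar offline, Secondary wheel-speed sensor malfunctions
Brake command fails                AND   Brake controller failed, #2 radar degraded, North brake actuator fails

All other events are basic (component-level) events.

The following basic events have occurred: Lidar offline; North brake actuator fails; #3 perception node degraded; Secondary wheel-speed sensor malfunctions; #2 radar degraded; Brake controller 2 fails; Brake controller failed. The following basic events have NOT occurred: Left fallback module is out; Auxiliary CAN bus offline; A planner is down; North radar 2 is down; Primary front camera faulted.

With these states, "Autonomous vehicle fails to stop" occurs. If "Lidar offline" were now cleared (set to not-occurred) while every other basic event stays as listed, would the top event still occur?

Yes

Counterfactual: set "Lidar offline" to not occurred.
Brake command fails [AND]: Brake controller failed=occurs, #2 radar degraded=occurs, North brake actuator fails=occurs → all inputs occur → occurs.
Actuation path down [AND]: Auxiliary CAN bus offline=not, Lidar offline=not, Secondary wheel-speed sensor malfunctions=occurs → not all inputs occur → does not occur.
Fallback branch unavailable [AND]: Actuation path down=not, #3 perception node degraded=occurs → not all inputs occur → does not occur.
Perception stack inoperative [OR]: Primary front camera faulted=not, A planner is down=not, Brake controller 2 fails=occurs → at least one input occurs → occurs.
Redundant channel down [OR]: Fallback branch unavailable=not, Left fallback module is out=not, Perception stack inoperative=occurs, North radar 2 is down=not → at least one input occurs → occurs.
Autonomous vehicle fails to stop [AND]: Brake command fails=occurs, Redundant channel down=occurs → all inputs occur → occurs.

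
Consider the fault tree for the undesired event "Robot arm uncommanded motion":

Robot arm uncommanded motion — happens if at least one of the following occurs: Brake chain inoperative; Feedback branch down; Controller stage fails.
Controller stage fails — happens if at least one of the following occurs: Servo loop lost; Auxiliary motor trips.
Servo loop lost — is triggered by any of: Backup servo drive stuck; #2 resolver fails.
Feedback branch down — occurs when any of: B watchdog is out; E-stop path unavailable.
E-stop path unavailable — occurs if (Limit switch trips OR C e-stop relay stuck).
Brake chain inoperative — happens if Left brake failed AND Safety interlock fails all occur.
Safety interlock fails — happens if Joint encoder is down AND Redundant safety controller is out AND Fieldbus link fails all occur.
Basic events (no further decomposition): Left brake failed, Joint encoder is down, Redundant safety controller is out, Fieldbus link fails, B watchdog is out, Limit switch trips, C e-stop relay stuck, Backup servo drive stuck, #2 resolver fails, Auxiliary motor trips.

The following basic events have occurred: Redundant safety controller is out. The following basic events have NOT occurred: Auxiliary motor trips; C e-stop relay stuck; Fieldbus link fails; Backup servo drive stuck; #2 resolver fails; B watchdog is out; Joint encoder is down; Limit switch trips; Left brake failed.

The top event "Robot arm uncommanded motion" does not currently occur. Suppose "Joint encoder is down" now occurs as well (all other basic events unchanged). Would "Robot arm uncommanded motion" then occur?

No

Counterfactual: set "Joint encoder is down" to occurred.
Safety interlock fails [AND]: Joint encoder is down=occurs, Redundant safety controller is out=occurs, Fieldbus link fails=not → not all inputs occur → does not occur.
Brake chain inoperative [AND]: Left brake failed=not, Safety interlock fails=not → not all inputs occur → does not occur.
E-stop path unavailable [OR]: Limit switch trips=not, C e-stop relay stuck=not → no input occurs → does not occur.
Feedback branch down [OR]: B watchdog is out=not, E-stop path unavailable=not → no input occurs → does not occur.
Servo loop lost [OR]: Backup servo drive stuck=not, #2 resolver fails=not → no input occurs → does not occur.
Controller stage fails [OR]: Servo loop lost=not, Auxiliary motor trips=not → no input occurs → does not occur.
Robot arm uncommanded motion [OR]: Brake chain inoperative=not, Feedback branch down=not, Controller stage fails=not → no input occurs → does not occur.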